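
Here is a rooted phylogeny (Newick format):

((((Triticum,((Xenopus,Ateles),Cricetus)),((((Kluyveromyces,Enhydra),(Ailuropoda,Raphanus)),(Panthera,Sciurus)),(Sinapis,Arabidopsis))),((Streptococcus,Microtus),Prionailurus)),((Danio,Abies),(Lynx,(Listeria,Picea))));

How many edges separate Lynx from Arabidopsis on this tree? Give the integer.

The MRCA of Lynx and Arabidopsis is the root of the tree.
From Lynx up to that node: 3 branches. From Arabidopsis up to the same node: 5 branches. Total: 3 + 5 = 8.

8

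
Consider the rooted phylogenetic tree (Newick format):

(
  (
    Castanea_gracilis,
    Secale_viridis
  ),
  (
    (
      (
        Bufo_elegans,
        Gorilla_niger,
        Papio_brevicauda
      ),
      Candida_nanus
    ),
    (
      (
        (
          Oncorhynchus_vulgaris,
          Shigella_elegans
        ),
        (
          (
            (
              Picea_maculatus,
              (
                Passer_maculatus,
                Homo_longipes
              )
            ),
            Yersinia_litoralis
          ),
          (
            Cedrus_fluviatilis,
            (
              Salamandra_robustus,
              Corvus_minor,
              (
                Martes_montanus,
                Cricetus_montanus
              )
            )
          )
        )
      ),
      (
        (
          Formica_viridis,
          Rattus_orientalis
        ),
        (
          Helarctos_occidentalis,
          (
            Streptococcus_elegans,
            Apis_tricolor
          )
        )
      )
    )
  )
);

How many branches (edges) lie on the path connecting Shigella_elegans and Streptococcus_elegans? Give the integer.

7

The MRCA of Shigella_elegans and Streptococcus_elegans is the node subtending (((Oncorhynchus_vulgaris,Shigella_elegans),(((Picea_maculatus,(Passer_maculatus,Homo_longipes)),Yersinia_litoralis),(Cedrus_fluviatilis,(Salamandra_robustus,Corvus_minor,(Martes_montanus,Cricetus_montanus))))),((Formica_viridis,Rattus_orientalis),(Helarctos_occidentalis,(Streptococcus_elegans,Apis_tricolor)))).
From Shigella_elegans up to that node: 3 branches. From Streptococcus_elegans up to the same node: 4 branches. Total: 3 + 4 = 7.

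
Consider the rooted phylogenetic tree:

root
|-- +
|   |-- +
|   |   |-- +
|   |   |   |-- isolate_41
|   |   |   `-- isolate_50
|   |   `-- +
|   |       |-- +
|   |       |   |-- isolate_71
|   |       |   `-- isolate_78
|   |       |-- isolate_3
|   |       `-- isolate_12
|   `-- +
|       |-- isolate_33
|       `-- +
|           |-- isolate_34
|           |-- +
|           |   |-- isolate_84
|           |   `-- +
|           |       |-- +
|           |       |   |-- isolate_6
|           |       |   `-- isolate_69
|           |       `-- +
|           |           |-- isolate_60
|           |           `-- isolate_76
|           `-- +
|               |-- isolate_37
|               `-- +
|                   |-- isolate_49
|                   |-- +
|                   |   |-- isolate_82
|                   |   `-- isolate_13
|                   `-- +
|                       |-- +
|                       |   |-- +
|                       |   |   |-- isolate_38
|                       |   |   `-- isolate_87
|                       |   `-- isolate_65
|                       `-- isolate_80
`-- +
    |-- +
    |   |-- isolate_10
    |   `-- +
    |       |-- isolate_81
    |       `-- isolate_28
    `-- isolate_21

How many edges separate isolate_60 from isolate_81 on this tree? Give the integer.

11

The MRCA of isolate_60 and isolate_81 is the root of the tree.
From isolate_60 up to that node: 7 branches. From isolate_81 up to the same node: 4 branches. Total: 7 + 4 = 11.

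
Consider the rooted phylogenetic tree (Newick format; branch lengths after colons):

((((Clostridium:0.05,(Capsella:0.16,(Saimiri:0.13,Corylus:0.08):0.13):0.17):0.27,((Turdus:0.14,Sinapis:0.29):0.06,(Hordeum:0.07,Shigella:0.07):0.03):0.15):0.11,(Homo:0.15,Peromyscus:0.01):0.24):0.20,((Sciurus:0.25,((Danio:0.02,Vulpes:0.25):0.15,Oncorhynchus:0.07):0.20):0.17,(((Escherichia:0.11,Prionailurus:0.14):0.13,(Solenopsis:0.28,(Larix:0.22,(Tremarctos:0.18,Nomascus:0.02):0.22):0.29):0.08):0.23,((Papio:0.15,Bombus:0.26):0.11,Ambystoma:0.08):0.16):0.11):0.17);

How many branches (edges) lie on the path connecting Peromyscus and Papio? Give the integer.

The MRCA of Peromyscus and Papio is the root of the tree.
From Peromyscus up to that node: 3 branches. From Papio up to the same node: 5 branches. Total: 3 + 5 = 8.

8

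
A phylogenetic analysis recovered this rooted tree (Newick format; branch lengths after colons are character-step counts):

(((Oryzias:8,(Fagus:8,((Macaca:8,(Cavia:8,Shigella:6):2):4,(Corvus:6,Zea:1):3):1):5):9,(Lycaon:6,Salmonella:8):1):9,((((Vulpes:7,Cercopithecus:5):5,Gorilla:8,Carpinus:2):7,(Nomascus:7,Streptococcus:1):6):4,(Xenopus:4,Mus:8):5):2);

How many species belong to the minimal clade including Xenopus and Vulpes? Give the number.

8

The MRCA of Xenopus and Vulpes is the node subtending ((((Vulpes,Cercopithecus),Gorilla,Carpinus),(Nomascus,Streptococcus)),(Xenopus,Mus)).
That clade contains 8 terminal taxa: Carpinus, Cercopithecus, Gorilla, Mus, Nomascus, Streptococcus, Vulpes, Xenopus.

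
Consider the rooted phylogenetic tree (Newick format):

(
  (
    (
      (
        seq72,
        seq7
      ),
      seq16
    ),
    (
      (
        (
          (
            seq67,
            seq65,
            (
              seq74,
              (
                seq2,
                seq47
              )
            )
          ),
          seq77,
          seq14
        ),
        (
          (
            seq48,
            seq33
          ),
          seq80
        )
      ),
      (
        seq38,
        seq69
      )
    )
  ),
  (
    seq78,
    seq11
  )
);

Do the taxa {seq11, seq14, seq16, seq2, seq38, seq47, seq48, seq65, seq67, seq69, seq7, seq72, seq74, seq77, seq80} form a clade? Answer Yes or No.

The MRCA of the listed taxa is the root, so the smallest clade containing them is the whole tree.
That clade also contains seq33, seq78, which are not in the proposed group, so the group is not monophyletic.

No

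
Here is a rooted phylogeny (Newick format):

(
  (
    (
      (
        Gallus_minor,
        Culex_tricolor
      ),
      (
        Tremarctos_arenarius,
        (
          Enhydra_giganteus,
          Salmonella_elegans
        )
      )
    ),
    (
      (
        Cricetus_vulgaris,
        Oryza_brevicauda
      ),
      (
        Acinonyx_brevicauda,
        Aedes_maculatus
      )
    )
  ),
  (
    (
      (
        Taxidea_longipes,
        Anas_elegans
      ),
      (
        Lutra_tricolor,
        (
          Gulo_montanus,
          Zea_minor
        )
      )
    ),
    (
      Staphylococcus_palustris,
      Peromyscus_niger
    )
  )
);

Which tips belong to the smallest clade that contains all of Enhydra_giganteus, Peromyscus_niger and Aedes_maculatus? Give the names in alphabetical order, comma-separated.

Tracing Enhydra_giganteus: it sits inside (Enhydra_giganteus,Salmonella_elegans).
Tracing Peromyscus_niger: it sits inside (Staphylococcus_palustris,Peromyscus_niger).
Tracing Aedes_maculatus: it sits inside (Acinonyx_brevicauda,Aedes_maculatus).
The smallest clade enclosing all 3 is the whole tree (their MRCA is the root), so the answer is all 16 tips in alphabetical order.

Acinonyx_brevicauda, Aedes_maculatus, Anas_elegans, Cricetus_vulgaris, Culex_tricolor, Enhydra_giganteus, Gallus_minor, Gulo_montanus, Lutra_tricolor, Oryza_brevicauda, Peromyscus_niger, Salmonella_elegans, Staphylococcus_palustris, Taxidea_longipes, Tremarctos_arenarius, Zea_minor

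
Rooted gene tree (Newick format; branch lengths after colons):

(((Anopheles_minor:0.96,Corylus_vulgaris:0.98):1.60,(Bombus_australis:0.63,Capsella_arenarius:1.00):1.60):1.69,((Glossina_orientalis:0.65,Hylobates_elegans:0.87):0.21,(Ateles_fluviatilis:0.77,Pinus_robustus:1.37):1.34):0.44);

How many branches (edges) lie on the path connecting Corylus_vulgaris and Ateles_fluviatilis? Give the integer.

6

The MRCA of Corylus_vulgaris and Ateles_fluviatilis is the root of the tree.
From Corylus_vulgaris up to that node: 3 branches. From Ateles_fluviatilis up to the same node: 3 branches. Total: 3 + 3 = 6.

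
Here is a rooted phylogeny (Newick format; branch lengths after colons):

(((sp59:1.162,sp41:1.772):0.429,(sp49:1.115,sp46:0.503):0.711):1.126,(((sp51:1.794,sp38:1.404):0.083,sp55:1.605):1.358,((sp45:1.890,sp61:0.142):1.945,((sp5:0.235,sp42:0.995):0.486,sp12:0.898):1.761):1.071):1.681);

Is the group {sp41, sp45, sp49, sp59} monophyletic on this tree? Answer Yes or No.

The MRCA of the listed taxa is the root, so the smallest clade containing them is the whole tree.
That clade also contains sp12, sp38, sp42, sp46, sp5, sp51, sp55, sp61, which are not in the proposed group, so the group is not monophyletic.

No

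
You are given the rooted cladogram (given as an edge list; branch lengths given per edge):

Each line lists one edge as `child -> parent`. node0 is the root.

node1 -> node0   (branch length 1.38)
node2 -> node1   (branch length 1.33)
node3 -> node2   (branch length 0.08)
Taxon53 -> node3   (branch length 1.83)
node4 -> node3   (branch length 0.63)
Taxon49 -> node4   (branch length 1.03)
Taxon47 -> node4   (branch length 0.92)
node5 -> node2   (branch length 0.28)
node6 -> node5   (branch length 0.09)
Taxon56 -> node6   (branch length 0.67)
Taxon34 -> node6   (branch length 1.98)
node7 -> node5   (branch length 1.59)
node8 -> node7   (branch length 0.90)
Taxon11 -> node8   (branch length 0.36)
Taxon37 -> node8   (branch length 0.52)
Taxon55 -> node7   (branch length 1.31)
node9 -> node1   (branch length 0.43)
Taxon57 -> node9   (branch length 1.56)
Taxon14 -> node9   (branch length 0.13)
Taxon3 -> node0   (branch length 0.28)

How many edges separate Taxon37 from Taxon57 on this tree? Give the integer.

7

The MRCA of Taxon37 and Taxon57 is the node subtending (((Taxon53,(Taxon49,Taxon47)),((Taxon56,Taxon34),((Taxon11,Taxon37),Taxon55))),(Taxon57,Taxon14)).
From Taxon37 up to that node: 5 branches. From Taxon57 up to the same node: 2 branches. Total: 5 + 2 = 7.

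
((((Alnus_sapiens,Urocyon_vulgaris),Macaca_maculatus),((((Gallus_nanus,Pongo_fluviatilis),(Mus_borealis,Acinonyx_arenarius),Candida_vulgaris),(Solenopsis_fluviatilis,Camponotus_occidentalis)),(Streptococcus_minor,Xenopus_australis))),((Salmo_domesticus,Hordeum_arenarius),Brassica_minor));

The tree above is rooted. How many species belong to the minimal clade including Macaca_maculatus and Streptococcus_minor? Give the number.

12

The MRCA of Macaca_maculatus and Streptococcus_minor is the node subtending (((Alnus_sapiens,Urocyon_vulgaris),Macaca_maculatus),((((Gallus_nanus,Pongo_fluviatilis),(Mus_borealis,Acinonyx_arenarius),Candida_vulgaris),(Solenopsis_fluviatilis,Camponotus_occidentalis)),(Streptococcus_minor,Xenopus_australis))).
That clade contains 12 terminal taxa: Acinonyx_arenarius, Alnus_sapiens, Camponotus_occidentalis, Candida_vulgaris, Gallus_nanus, Macaca_maculatus, Mus_borealis, Pongo_fluviatilis, Solenopsis_fluviatilis, Streptococcus_minor, Urocyon_vulgaris, Xenopus_australis.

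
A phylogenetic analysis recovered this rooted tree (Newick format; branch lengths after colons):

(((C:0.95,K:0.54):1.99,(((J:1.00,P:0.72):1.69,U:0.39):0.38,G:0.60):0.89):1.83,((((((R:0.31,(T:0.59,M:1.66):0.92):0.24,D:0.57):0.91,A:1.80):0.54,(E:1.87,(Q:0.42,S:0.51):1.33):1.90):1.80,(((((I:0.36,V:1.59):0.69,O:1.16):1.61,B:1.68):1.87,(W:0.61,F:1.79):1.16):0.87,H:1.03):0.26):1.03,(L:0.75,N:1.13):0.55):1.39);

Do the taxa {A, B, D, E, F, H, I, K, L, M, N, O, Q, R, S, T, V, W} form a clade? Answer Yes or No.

The MRCA of the listed taxa is the root, so the smallest clade containing them is the whole tree.
That clade also contains C, G, J, P, U, which are not in the proposed group, so the group is not monophyletic.

No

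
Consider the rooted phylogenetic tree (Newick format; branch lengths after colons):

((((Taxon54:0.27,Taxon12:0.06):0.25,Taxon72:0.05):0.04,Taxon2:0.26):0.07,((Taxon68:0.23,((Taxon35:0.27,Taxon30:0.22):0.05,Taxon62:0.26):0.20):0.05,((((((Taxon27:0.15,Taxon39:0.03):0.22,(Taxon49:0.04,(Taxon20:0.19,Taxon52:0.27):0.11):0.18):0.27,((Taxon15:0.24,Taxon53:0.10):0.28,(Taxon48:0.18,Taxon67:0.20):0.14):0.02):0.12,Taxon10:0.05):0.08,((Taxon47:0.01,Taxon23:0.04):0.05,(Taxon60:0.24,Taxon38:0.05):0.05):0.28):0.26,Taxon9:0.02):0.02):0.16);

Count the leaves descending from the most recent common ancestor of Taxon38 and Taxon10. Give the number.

The MRCA of Taxon38 and Taxon10 is the node subtending (((((Taxon27,Taxon39),(Taxon49,(Taxon20,Taxon52))),((Taxon15,Taxon53),(Taxon48,Taxon67))),Taxon10),((Taxon47,Taxon23),(Taxon60,Taxon38))).
That clade contains 14 terminal taxa: Taxon10, Taxon15, Taxon20, Taxon23, Taxon27, Taxon38, Taxon39, Taxon47, Taxon48, Taxon49, Taxon52, Taxon53, Taxon60, Taxon67.

14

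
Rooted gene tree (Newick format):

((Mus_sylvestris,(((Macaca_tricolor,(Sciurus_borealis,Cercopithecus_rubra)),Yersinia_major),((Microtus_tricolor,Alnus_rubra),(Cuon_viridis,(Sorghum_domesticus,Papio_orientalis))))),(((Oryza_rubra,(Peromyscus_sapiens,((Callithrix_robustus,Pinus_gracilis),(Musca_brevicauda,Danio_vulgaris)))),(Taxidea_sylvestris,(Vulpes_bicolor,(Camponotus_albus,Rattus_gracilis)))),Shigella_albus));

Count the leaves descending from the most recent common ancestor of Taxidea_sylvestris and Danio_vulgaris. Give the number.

The MRCA of Taxidea_sylvestris and Danio_vulgaris is the node subtending ((Oryza_rubra,(Peromyscus_sapiens,((Callithrix_robustus,Pinus_gracilis),(Musca_brevicauda,Danio_vulgaris)))),(Taxidea_sylvestris,(Vulpes_bicolor,(Camponotus_albus,Rattus_gracilis)))).
That clade contains 10 terminal taxa: Callithrix_robustus, Camponotus_albus, Danio_vulgaris, Musca_brevicauda, Oryza_rubra, Peromyscus_sapiens, Pinus_gracilis, Rattus_gracilis, Taxidea_sylvestris, Vulpes_bicolor.

10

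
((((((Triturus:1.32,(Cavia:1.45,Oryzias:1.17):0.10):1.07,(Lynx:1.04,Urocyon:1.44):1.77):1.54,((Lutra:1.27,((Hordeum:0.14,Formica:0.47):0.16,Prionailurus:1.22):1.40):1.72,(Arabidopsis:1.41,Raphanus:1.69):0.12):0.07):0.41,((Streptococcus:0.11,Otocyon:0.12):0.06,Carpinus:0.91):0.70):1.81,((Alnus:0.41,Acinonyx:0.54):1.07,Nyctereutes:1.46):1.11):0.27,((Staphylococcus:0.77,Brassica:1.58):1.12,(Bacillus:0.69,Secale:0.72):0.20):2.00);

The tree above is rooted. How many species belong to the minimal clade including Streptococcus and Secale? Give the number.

21

The MRCA of Streptococcus and Secale is the root, so the clade is the entire tree.
That clade contains 21 terminal taxa: Acinonyx, Alnus, Arabidopsis, Bacillus, Brassica, Carpinus, Cavia, Formica, Hordeum, Lutra, Lynx, Nyctereutes, Oryzias, Otocyon, Prionailurus, Raphanus, Secale, Staphylococcus, Streptococcus, Triturus, Urocyon.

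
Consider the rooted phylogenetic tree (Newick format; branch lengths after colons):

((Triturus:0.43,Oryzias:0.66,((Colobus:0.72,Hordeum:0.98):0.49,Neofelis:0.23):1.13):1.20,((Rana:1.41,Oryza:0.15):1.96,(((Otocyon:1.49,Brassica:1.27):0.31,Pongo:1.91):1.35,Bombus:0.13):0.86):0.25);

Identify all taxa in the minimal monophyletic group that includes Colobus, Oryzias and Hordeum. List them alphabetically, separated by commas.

Colobus, Hordeum, Neofelis, Oryzias, Triturus

Tracing Colobus: it sits inside (Colobus,Hordeum).
Tracing Oryzias: it sits inside (Triturus,Oryzias,((Colobus,Hordeum),Neofelis)).
Tracing Hordeum: it sits inside (Colobus,Hordeum).
The smallest clade enclosing all 3 is (Triturus,Oryzias,((Colobus,Hordeum),Neofelis)); the answer is its 5 terminal taxa in alphabetical order.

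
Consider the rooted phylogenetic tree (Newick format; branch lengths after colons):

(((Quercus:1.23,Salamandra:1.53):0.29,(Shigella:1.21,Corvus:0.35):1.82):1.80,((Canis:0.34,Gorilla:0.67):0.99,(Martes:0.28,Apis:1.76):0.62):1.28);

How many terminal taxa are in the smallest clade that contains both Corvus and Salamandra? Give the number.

4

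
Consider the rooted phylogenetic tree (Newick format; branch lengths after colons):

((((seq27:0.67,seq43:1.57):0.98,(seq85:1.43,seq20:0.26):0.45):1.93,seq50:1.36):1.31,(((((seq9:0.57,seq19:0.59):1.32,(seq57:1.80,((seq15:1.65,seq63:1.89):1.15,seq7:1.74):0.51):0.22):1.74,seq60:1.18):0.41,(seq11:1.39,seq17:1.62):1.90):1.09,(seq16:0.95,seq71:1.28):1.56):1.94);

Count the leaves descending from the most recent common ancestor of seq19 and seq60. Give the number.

7

The MRCA of seq19 and seq60 is the node subtending (((seq9,seq19),(seq57,((seq15,seq63),seq7))),seq60).
That clade contains 7 terminal taxa: seq15, seq19, seq57, seq60, seq63, seq7, seq9.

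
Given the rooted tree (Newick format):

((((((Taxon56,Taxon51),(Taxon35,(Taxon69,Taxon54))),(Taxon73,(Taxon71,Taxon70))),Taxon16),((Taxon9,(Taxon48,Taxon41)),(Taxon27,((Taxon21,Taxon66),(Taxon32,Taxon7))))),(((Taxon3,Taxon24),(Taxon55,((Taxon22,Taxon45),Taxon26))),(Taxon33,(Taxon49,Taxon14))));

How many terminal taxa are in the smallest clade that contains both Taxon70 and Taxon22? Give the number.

The MRCA of Taxon70 and Taxon22 is the root, so the clade is the entire tree.
That clade contains 26 terminal taxa: Taxon14, Taxon16, Taxon21, Taxon22, Taxon24, Taxon26, Taxon27, Taxon3, Taxon32, Taxon33, Taxon35, Taxon41, Taxon45, Taxon48, Taxon49, Taxon51, Taxon54, Taxon55, Taxon56, Taxon66, Taxon69, Taxon7, Taxon70, Taxon71, Taxon73, Taxon9.

26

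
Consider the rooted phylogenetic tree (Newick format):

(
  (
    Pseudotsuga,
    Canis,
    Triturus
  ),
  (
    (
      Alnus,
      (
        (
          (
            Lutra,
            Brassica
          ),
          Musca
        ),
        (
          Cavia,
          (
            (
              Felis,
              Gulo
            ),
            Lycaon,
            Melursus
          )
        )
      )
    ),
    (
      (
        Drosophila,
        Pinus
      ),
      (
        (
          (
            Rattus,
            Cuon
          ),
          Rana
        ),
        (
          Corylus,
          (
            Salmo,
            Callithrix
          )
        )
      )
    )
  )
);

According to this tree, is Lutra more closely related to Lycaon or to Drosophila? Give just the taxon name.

Lycaon

The MRCA of Lutra and Lycaon subtends (((Lutra,Brassica),Musca),(Cavia,((Felis,Gulo),Lycaon,Melursus))) (8 taxa).
The MRCA of Lutra and Drosophila subtends ((Alnus,(((Lutra,Brassica),Musca),(Cavia,((Felis,Gulo),Lycaon,Melursus)))),((Drosophila,Pinus),(((Rattus,Cuon),Rana),(Corylus,(Salmo,Callithrix))))) (17 taxa).
The first is nested inside the second, so Lutra shares a more recent common ancestor with Lycaon.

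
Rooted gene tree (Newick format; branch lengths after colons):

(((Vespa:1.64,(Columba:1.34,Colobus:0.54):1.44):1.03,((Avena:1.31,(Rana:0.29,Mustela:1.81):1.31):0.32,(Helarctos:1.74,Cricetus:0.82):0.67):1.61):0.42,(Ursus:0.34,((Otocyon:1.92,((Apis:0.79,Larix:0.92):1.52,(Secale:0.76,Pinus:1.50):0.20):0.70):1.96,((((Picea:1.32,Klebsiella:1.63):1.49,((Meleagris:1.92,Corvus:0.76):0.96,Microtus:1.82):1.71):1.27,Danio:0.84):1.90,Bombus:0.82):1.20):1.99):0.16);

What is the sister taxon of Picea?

Picea attaches to the tree at the node subtending (Picea,Klebsiella).
The other lineage descending from that same node — the sister group — is the single tip Klebsiella.

Klebsiella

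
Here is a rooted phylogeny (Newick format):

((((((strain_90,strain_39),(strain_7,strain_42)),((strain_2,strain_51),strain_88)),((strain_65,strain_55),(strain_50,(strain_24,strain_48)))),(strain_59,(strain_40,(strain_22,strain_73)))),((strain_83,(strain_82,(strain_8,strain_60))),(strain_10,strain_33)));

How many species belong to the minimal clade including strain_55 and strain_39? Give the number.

12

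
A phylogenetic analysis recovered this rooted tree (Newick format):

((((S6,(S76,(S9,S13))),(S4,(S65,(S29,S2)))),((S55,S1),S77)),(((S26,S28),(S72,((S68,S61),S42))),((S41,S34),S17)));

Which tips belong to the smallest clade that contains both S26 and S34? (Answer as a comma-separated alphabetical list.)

S17, S26, S28, S34, S41, S42, S61, S68, S72

Tracing S26: it sits inside (S26,S28).
Tracing S34: it sits inside (S41,S34).
The smallest clade enclosing both is (((S26,S28),(S72,((S68,S61),S42))),((S41,S34),S17)); the answer is its 9 terminal taxa in alphabetical order.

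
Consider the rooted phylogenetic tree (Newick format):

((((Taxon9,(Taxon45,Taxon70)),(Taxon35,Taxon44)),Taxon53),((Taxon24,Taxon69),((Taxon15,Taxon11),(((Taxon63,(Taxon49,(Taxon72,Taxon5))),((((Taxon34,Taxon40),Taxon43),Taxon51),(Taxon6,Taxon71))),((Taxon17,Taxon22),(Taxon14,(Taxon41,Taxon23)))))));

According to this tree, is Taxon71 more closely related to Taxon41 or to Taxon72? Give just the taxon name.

Taxon72

The MRCA of Taxon71 and Taxon72 subtends ((Taxon63,(Taxon49,(Taxon72,Taxon5))),((((Taxon34,Taxon40),Taxon43),Taxon51),(Taxon6,Taxon71))) (10 taxa).
The MRCA of Taxon71 and Taxon41 subtends (((Taxon63,(Taxon49,(Taxon72,Taxon5))),((((Taxon34,Taxon40),Taxon43),Taxon51),(Taxon6,Taxon71))),((Taxon17,Taxon22),(Taxon14,(Taxon41,Taxon23)))) (15 taxa).
The first is nested inside the second, so Taxon71 shares a more recent common ancestor with Taxon72.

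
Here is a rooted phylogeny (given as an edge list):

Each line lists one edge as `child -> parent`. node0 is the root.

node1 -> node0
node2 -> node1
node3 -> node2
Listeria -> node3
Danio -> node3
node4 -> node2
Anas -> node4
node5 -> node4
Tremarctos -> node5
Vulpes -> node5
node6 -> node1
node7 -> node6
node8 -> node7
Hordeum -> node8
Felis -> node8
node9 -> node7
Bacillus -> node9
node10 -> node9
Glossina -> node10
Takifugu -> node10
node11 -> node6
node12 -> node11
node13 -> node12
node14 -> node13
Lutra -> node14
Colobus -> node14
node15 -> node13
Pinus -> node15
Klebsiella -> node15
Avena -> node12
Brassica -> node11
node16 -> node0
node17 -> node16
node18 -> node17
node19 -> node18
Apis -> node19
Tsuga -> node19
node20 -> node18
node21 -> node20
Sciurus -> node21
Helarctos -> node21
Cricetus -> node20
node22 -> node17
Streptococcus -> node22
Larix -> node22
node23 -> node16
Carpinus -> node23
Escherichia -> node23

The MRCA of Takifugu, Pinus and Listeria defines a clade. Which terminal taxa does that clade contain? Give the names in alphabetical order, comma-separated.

Anas, Avena, Bacillus, Brassica, Colobus, Danio, Felis, Glossina, Hordeum, Klebsiella, Listeria, Lutra, Pinus, Takifugu, Tremarctos, Vulpes

Tracing Takifugu: it sits inside (Glossina,Takifugu).
Tracing Pinus: it sits inside (Pinus,Klebsiella).
Tracing Listeria: it sits inside (Listeria,Danio).
The smallest clade enclosing all 3 is (((Listeria,Danio),(Anas,(Tremarctos,Vulpes))),(((Hordeum,Felis),(Bacillus,(Glossina,Takifugu))),((((Lutra,Colobus),(Pinus,Klebsiella)),Avena),Brassica))); the answer is its 16 terminal taxa in alphabetical order.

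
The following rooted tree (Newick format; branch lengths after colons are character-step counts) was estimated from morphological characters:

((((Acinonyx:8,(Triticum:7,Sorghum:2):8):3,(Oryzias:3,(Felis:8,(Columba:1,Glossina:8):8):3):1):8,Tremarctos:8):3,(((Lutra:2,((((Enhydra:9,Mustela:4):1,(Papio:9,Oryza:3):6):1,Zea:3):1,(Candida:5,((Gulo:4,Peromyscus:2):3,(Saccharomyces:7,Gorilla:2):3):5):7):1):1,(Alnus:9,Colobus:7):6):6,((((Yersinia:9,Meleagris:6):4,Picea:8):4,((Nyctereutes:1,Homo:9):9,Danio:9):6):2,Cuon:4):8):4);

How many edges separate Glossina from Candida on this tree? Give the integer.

The MRCA of Glossina and Candida is the root of the tree.
From Glossina up to that node: 6 branches. From Candida up to the same node: 6 branches. Total: 6 + 6 = 12.

12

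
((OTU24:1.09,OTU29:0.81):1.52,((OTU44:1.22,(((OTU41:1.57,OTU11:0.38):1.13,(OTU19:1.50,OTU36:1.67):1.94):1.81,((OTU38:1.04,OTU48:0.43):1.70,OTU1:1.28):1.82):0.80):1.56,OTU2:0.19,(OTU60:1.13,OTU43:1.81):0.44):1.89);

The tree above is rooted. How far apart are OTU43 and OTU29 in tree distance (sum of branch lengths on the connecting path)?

6.47

The path runs OTU43 → … → MRCA → … → OTU29; the MRCA is the root of the tree.
Branch lengths along that path: 1.81 + 0.44 + 1.89 + 1.52 + 0.81 = 6.47.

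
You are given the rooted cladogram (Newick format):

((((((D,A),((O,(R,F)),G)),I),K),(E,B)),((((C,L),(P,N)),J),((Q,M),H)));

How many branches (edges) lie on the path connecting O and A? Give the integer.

5

The MRCA of O and A is the node subtending ((D,A),((O,(R,F)),G)).
From O up to that node: 3 branches. From A up to the same node: 2 branches. Total: 3 + 2 = 5.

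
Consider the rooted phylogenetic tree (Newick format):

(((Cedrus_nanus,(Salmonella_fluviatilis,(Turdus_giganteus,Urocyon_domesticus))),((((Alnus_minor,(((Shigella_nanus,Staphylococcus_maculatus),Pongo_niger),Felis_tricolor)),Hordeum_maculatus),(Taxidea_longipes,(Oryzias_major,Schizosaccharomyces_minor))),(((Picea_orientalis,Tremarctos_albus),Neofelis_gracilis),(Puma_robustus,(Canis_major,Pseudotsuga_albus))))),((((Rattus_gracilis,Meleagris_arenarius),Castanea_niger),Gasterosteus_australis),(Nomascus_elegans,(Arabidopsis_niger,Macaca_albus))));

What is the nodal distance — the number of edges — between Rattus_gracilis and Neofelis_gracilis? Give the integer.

10

The MRCA of Rattus_gracilis and Neofelis_gracilis is the root of the tree.
From Rattus_gracilis up to that node: 5 branches. From Neofelis_gracilis up to the same node: 5 branches. Total: 5 + 5 = 10.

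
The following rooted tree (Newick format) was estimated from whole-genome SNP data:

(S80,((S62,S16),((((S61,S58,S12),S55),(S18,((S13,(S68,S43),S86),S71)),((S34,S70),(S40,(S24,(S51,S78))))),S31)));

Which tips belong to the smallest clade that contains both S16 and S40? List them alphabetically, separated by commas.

Tracing S16: it sits inside (S62,S16).
Tracing S40: it sits inside (S40,(S24,(S51,S78))).
The smallest clade enclosing both is ((S62,S16),((((S61,S58,S12),S55),(S18,((S13,(S68,S43),S86),S71)),((S34,S70),(S40,(S24,(S51,S78))))),S31)); the answer is its 19 terminal taxa in alphabetical order.

S12, S13, S16, S18, S24, S31, S34, S40, S43, S51, S55, S58, S61, S62, S68, S70, S71, S78, S86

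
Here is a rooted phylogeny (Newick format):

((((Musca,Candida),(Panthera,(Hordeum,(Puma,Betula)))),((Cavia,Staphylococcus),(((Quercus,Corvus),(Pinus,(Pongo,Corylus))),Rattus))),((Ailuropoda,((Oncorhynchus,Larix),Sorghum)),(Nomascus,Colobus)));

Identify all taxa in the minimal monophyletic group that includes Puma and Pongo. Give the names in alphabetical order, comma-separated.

Betula, Candida, Cavia, Corvus, Corylus, Hordeum, Musca, Panthera, Pinus, Pongo, Puma, Quercus, Rattus, Staphylococcus

Tracing Puma: it sits inside (Puma,Betula).
Tracing Pongo: it sits inside (Pongo,Corylus).
The smallest clade enclosing both is (((Musca,Candida),(Panthera,(Hordeum,(Puma,Betula)))),((Cavia,Staphylococcus),(((Quercus,Corvus),(Pinus,(Pongo,Corylus))),Rattus))); the answer is its 14 terminal taxa in alphabetical order.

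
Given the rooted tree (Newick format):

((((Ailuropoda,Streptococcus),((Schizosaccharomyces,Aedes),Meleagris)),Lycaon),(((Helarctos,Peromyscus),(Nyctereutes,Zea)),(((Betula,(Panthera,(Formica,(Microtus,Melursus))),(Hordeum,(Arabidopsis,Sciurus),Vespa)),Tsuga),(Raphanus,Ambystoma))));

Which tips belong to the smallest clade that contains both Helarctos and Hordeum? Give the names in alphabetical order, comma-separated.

Ambystoma, Arabidopsis, Betula, Formica, Helarctos, Hordeum, Melursus, Microtus, Nyctereutes, Panthera, Peromyscus, Raphanus, Sciurus, Tsuga, Vespa, Zea

Tracing Helarctos: it sits inside (Helarctos,Peromyscus).
Tracing Hordeum: it sits inside (Hordeum,(Arabidopsis,Sciurus),Vespa).
The smallest clade enclosing both is (((Helarctos,Peromyscus),(Nyctereutes,Zea)),(((Betula,(Panthera,(Formica,(Microtus,Melursus))),(Hordeum,(Arabidopsis,Sciurus),Vespa)),Tsuga),(Raphanus,Ambystoma))); the answer is its 16 terminal taxa in alphabetical order.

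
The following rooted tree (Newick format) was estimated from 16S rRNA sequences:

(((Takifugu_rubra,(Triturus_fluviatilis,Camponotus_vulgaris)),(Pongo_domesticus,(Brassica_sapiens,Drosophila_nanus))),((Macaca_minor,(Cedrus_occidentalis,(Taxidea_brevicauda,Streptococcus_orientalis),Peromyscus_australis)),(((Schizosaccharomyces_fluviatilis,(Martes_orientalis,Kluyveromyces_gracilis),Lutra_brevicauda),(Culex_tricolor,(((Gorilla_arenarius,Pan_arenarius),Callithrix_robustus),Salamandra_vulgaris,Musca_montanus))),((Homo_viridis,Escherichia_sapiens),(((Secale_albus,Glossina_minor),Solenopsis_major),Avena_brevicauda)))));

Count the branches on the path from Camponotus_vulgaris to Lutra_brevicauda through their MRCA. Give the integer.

9

The MRCA of Camponotus_vulgaris and Lutra_brevicauda is the root of the tree.
From Camponotus_vulgaris up to that node: 4 branches. From Lutra_brevicauda up to the same node: 5 branches. Total: 4 + 5 = 9.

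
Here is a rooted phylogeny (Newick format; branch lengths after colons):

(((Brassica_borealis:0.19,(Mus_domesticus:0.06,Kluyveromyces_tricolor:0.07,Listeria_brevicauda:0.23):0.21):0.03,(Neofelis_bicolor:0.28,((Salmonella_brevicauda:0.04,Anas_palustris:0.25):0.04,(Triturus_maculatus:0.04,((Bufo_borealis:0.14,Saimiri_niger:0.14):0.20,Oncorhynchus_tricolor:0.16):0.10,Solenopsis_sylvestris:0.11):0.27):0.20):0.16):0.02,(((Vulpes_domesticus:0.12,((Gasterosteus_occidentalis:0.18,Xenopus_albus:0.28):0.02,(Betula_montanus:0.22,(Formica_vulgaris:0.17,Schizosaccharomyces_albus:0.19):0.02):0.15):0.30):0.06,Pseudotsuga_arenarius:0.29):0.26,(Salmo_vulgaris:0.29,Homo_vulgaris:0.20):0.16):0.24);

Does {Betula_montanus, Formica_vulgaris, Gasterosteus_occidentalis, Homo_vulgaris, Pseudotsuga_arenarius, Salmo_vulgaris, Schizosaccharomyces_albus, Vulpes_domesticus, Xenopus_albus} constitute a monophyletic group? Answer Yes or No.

The most recent common ancestor of these taxa subtends (((Vulpes_domesticus,((Gasterosteus_occidentalis,Xenopus_albus),(Betula_montanus,(Formica_vulgaris,Schizosaccharomyces_albus)))),Pseudotsuga_arenarius),(Salmo_vulgaris,Homo_vulgaris)).
That clade has exactly 9 tips — every listed taxon and nothing else — so the group is monophyletic.

Yes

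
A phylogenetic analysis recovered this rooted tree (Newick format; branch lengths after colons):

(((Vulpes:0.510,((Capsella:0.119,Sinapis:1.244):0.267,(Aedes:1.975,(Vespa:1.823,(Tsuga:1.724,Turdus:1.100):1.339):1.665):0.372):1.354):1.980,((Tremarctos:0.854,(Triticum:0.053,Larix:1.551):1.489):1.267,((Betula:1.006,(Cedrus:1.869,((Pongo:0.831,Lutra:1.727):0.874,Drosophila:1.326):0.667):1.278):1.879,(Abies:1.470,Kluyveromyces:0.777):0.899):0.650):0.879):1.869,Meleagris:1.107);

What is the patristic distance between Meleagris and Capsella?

6.696

The path runs Meleagris → … → MRCA → … → Capsella; the MRCA is the root of the tree.
Branch lengths along that path: 1.107 + 1.869 + 1.980 + 1.354 + 0.267 + 0.119 = 6.696.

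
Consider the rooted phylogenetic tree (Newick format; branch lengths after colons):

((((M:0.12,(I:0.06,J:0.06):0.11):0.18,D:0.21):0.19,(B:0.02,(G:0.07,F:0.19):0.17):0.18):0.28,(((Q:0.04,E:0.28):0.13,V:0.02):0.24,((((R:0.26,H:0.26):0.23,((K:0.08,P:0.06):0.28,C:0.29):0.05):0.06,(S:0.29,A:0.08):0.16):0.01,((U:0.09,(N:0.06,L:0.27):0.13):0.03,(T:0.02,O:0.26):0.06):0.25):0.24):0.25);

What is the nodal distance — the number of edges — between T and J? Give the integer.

10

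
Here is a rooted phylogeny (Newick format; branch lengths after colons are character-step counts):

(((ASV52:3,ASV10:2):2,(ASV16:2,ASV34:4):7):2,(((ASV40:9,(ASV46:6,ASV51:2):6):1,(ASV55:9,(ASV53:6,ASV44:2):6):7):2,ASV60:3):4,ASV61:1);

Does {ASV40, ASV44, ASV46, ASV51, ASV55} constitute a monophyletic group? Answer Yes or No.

No

The MRCA of the listed taxa subtends ((ASV40,(ASV46,ASV51)),(ASV55,(ASV53,ASV44))).
That clade also contains ASV53, which is not in the proposed group, so the group is not monophyletic.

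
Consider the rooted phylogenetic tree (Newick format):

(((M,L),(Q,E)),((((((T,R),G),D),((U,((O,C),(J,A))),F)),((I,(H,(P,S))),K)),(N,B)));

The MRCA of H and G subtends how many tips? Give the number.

15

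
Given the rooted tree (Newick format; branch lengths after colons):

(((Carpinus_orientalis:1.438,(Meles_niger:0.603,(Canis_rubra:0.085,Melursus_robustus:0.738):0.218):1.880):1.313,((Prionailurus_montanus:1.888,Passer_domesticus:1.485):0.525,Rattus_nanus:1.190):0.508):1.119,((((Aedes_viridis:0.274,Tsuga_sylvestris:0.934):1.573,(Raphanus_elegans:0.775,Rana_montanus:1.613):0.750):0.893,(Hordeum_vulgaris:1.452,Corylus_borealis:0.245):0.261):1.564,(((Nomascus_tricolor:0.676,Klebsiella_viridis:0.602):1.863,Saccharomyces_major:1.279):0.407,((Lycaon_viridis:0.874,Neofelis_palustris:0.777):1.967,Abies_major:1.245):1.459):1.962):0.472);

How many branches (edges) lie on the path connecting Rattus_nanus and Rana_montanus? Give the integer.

8

The MRCA of Rattus_nanus and Rana_montanus is the root of the tree.
From Rattus_nanus up to that node: 3 branches. From Rana_montanus up to the same node: 5 branches. Total: 3 + 5 = 8.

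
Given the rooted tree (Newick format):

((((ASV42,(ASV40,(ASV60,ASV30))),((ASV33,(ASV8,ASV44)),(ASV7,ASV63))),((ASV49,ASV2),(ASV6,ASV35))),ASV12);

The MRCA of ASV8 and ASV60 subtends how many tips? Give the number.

9

The MRCA of ASV8 and ASV60 is the node subtending ((ASV42,(ASV40,(ASV60,ASV30))),((ASV33,(ASV8,ASV44)),(ASV7,ASV63))).
That clade contains 9 terminal taxa: ASV30, ASV33, ASV40, ASV42, ASV44, ASV60, ASV63, ASV7, ASV8.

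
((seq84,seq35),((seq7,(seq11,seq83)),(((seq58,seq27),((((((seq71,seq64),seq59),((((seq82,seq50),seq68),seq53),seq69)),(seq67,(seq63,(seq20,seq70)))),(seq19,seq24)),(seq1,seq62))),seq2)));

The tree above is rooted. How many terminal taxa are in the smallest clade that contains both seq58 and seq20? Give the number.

18

The MRCA of seq58 and seq20 is the node subtending ((seq58,seq27),((((((seq71,seq64),seq59),((((seq82,seq50),seq68),seq53),seq69)),(seq67,(seq63,(seq20,seq70)))),(seq19,seq24)),(seq1,seq62))).
That clade contains 18 terminal taxa: seq1, seq19, seq20, seq24, seq27, seq50, seq53, seq58, seq59, seq62, seq63, seq64, seq67, seq68, seq69, seq70, seq71, seq82.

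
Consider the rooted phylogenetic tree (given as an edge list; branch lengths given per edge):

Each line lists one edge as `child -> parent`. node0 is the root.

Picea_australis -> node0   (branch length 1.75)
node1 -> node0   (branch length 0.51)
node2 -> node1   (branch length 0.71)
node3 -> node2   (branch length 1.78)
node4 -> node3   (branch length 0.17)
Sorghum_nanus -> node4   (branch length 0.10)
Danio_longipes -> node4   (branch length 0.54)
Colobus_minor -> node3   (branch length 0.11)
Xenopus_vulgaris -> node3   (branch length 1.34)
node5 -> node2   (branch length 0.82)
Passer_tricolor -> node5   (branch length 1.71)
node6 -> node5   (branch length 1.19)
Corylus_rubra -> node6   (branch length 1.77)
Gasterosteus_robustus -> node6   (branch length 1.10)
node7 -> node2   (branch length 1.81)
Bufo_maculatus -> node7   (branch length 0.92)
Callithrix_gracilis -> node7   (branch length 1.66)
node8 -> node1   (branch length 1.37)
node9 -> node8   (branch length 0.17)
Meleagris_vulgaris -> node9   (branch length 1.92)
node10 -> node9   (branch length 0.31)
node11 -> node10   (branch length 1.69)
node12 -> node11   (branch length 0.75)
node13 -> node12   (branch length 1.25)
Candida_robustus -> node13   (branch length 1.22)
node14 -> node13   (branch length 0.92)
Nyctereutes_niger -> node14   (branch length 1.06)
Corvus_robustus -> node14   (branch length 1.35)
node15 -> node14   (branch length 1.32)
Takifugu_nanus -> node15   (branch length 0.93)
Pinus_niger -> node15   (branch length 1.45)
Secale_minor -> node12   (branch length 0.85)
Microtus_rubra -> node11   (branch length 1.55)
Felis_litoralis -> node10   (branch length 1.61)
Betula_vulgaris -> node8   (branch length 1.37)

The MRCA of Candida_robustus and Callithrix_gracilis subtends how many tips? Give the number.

19

The MRCA of Candida_robustus and Callithrix_gracilis is the node subtending ((((Sorghum_nanus,Danio_longipes),Colobus_minor,Xenopus_vulgaris),(Passer_tricolor,(Corylus_rubra,Gasterosteus_robustus)),(Bufo_maculatus,Callithrix_gracilis)),((Meleagris_vulgaris,((((Candida_robustus,(Nyctereutes_niger,Corvus_robustus,(Takifugu_nanus,Pinus_niger))),Secale_minor),Microtus_rubra),Felis_litoralis)),Betula_vulgaris)).
That clade contains 19 terminal taxa: Betula_vulgaris, Bufo_maculatus, Callithrix_gracilis, Candida_robustus, Colobus_minor, Corvus_robustus, Corylus_rubra, Danio_longipes, Felis_litoralis, Gasterosteus_robustus, Meleagris_vulgaris, Microtus_rubra, Nyctereutes_niger, Passer_tricolor, Pinus_niger, Secale_minor, Sorghum_nanus, Takifugu_nanus, Xenopus_vulgaris.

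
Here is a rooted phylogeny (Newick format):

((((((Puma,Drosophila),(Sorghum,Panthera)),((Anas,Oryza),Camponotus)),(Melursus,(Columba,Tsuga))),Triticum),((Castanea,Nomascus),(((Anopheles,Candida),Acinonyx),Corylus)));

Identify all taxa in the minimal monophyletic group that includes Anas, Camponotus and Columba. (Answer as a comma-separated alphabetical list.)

Anas, Camponotus, Columba, Drosophila, Melursus, Oryza, Panthera, Puma, Sorghum, Tsuga

Tracing Anas: it sits inside (Anas,Oryza).
Tracing Camponotus: it sits inside ((Anas,Oryza),Camponotus).
Tracing Columba: it sits inside (Columba,Tsuga).
The smallest clade enclosing all 3 is ((((Puma,Drosophila),(Sorghum,Panthera)),((Anas,Oryza),Camponotus)),(Melursus,(Columba,Tsuga))); the answer is its 10 terminal taxa in alphabetical order.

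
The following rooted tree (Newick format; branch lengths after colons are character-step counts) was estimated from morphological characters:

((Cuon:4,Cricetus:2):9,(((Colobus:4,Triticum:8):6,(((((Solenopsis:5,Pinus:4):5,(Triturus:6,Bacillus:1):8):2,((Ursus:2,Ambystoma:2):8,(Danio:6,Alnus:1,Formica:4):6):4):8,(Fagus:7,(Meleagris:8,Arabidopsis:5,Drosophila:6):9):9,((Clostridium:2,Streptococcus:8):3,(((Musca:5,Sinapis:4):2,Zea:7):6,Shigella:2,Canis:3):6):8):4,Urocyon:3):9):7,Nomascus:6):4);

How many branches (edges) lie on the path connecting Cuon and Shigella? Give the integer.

9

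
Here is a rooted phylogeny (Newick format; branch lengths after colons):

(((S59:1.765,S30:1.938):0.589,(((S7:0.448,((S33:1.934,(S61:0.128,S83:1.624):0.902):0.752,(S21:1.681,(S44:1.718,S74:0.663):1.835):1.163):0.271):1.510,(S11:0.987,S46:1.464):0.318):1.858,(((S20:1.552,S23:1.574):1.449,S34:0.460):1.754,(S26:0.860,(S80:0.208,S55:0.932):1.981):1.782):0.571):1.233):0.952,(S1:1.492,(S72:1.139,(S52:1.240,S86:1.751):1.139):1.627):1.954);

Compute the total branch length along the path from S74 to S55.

The path runs S74 → … → MRCA → … → S55; the MRCA is the node subtending (((S7,((S33,(S61,S83)),(S21,(S44,S74)))),(S11,S46)),(((S20,S23),S34),(S26,(S80,S55)))).
Branch lengths along that path: 0.663 + 1.835 + 1.163 + 0.271 + 1.510 + 1.858 + 0.571 + 1.782 + 1.981 + 0.932 = 12.566.

12.566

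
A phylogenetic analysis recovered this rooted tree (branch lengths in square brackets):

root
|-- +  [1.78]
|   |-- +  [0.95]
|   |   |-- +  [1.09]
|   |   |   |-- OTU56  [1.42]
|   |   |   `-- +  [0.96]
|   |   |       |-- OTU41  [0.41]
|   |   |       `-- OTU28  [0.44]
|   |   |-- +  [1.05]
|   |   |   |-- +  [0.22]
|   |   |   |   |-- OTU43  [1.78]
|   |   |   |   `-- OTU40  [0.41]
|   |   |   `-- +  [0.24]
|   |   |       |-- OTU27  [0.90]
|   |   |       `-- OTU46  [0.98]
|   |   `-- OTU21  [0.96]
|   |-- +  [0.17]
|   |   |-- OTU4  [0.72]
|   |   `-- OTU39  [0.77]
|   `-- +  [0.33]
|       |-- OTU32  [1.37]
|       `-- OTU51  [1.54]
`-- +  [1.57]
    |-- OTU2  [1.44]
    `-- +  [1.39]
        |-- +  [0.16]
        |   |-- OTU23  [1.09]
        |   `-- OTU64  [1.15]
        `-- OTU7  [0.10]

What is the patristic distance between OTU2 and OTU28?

8.23

The path runs OTU2 → … → MRCA → … → OTU28; the MRCA is the root of the tree.
Branch lengths along that path: 1.44 + 1.57 + 1.78 + 0.95 + 1.09 + 0.96 + 0.44 = 8.23.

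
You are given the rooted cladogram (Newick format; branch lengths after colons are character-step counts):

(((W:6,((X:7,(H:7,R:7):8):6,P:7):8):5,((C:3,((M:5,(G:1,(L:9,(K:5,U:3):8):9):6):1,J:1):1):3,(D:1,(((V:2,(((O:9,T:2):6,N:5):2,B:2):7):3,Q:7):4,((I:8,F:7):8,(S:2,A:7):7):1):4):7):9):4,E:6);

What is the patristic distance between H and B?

70

The path runs H → … → MRCA → … → B; the MRCA is the node subtending ((W,((X,(H,R)),P)),((C,((M,(G,(L,(K,U)))),J)),(D,(((V,(((O,T),N),B)),Q),((I,F),(S,A)))))).
Branch lengths along that path: 7 + 8 + 6 + 8 + 5 + 9 + 7 + 4 + 4 + 3 + 7 + 2 = 70.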